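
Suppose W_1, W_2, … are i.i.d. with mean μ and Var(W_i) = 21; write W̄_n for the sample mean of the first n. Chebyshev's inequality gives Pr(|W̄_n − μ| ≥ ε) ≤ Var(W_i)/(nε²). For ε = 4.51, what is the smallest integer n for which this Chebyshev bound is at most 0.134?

8

Require 21/(n·4.51²) ≤ 0.134, i.e. n ≥ 21/(0.134·4.51²) = 7.705.
The smallest integer n is 8.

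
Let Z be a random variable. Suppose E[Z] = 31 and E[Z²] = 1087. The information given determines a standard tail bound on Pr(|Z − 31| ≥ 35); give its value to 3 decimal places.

The first two moments determine the variance, so Chebyshev's inequality is the sharpest standard bound available.
Var(Z) = E[Z²] − (E[Z])² = 1087 − 961 = 126.
Chebyshev's inequality: Pr(|Z − μ| ≥ t) ≤ Var(Z)/t² = 126/1225 = 0.1029.

0.103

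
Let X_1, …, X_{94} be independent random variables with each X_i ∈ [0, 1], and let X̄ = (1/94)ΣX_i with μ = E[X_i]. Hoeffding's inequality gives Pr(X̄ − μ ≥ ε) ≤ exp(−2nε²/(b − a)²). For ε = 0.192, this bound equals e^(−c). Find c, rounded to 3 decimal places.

c = 2nε²/(b − a)² = 2·94·0.192² / 1² = 6.9304.

6.930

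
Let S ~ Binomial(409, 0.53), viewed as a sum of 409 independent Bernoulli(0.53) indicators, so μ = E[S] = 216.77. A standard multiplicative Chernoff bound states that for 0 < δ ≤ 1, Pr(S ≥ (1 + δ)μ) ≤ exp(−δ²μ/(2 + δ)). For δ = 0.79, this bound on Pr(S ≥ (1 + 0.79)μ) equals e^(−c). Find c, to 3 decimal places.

c = δ²μ/(2 + δ) = 0.79²·216.77/(2 + 0.79) = 48.4897.

48.490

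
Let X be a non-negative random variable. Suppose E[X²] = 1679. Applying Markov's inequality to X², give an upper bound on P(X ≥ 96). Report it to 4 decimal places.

0.1822

Since X ≥ 0, the event {X ≥ 96} is the same as {X² ≥ 9216}.
Markov's inequality applied to X² gives P(X² ≥ 9216) ≤ E[X²]/9216 = 1679/9216 = 0.1822.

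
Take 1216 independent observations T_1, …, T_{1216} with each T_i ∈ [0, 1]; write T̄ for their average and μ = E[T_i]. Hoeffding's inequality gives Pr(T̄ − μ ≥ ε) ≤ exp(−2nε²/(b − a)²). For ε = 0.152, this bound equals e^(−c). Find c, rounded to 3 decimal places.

56.189

c = 2nε²/(b − a)² = 2·1216·0.152² / 1² = 56.1889.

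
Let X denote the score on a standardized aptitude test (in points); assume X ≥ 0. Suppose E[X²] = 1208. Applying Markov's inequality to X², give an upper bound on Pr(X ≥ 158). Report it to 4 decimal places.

0.0484

Since X ≥ 0, the event {X ≥ 158} is the same as {X² ≥ 24964}.
Markov's inequality applied to X² gives Pr(X² ≥ 24964) ≤ E[X²]/24964 = 1208/24964 = 0.0484.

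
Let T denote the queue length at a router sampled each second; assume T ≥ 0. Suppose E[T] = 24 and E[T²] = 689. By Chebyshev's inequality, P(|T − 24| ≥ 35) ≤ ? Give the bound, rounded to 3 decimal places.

0.092

Var(T) = E[T²] − (E[T])² = 689 − 576 = 113.
Chebyshev's inequality: P(|T − μ| ≥ t) ≤ Var(T)/t² = 113/1225 = 0.0922.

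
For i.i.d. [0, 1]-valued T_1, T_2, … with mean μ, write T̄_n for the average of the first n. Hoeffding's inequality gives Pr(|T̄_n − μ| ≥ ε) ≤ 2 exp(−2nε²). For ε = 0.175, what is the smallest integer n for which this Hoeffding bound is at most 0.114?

Require 2·exp(−2nε²) ≤ 0.114, i.e. 2nε² ≥ ln(2/0.114) = 2.864704.
So n ≥ 2.864704 / (2·0.175²) = 46.771.
The smallest integer n is 47.

47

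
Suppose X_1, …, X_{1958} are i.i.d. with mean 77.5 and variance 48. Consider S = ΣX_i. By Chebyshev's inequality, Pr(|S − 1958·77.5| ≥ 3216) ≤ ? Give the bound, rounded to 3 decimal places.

0.009

Var(S) = n·Var(X_i) = 1958·48 = 93984.
Chebyshev: Pr(|S − 1958·77.5| ≥ 3216) ≤ Var(S)/3216² = 93984/10342656 = 0.0091.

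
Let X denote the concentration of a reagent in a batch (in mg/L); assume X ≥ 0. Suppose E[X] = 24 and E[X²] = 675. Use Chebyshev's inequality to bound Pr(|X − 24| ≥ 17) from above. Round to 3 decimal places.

0.343

Var(X) = E[X²] − (E[X])² = 675 − 576 = 99.
Chebyshev's inequality: Pr(|X − μ| ≥ t) ≤ Var(X)/t² = 99/289 = 0.3426.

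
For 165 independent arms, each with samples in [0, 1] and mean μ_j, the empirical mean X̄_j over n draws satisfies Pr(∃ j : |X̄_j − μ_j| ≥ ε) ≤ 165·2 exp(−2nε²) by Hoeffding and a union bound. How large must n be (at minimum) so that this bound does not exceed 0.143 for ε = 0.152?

Need 2·165·exp(−2nε²) ≤ 0.143, i.e. exp(−2nε²) ≤ 0.143/330.
So 2nε² ≥ ln(330/0.143) = 7.744003.
Hence n ≥ 7.744003/(2·0.152²) = 167.590.
The smallest integer n is 168.

168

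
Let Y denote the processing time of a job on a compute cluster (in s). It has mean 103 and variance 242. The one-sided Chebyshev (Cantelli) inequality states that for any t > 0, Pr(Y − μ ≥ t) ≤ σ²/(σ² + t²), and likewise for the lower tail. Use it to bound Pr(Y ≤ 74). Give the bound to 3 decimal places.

Here σ² = 242 and t = 29, so σ² + t² = 1083.
Cantelli's bound: 242/1083 = 0.2235.

0.223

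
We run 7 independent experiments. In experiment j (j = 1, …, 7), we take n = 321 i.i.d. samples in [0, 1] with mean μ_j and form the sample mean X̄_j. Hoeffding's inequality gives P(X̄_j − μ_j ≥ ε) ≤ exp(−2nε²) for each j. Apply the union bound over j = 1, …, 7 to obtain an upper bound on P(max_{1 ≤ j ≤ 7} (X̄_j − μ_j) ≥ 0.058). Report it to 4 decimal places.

Per-experiment Hoeffding bound: exp(−2·321·0.058²) = exp(−2.15969) = 0.11536.
Union bound over 7 events: 7·0.11536 = 0.80753.

0.8075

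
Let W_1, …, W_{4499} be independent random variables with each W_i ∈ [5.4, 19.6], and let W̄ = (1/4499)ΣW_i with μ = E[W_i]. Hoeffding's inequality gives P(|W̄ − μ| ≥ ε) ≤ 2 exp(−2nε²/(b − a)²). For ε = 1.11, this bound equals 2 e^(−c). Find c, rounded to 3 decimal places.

54.981

c = 2nε²/(b − a)² = 2·4499·1.11² / 14.2² = 54.9813.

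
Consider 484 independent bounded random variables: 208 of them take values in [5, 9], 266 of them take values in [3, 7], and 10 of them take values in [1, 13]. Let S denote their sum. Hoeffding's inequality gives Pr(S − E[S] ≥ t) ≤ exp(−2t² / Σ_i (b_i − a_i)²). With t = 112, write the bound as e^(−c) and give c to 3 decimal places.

2.780

Σ(b_i − a_i)² = 208·4² + 266·4² + 10·12² = 9024.
c = 2t² / 9024 = 2·112² / 9024 = 2.7801.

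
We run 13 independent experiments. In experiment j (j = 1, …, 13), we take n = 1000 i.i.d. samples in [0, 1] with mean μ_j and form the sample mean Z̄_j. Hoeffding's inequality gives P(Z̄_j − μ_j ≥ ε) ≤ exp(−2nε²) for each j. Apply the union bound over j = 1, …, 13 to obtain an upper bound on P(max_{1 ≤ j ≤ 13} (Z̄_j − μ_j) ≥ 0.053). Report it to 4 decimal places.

0.0472

Per-experiment Hoeffding bound: exp(−2·1000·0.053²) = exp(−5.61800) = 0.0036319.
Union bound over 13 events: 13·0.0036319 = 0.04721.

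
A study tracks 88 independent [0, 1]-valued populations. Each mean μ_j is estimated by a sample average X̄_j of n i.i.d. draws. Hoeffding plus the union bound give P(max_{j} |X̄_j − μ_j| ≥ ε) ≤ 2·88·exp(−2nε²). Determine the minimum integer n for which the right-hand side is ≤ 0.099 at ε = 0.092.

Need 2·88·exp(−2nε²) ≤ 0.099, i.e. exp(−2nε²) ≤ 0.099/176.
So 2nε² ≥ ln(176/0.099) = 7.483119.
Hence n ≥ 7.483119/(2·0.092²) = 442.056.
The smallest integer n is 443.

443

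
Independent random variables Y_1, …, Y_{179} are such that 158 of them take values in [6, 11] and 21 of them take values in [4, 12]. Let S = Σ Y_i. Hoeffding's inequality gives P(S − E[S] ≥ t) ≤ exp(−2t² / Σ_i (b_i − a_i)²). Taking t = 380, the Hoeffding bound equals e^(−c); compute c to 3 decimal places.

54.552

Σ(b_i − a_i)² = 158·5² + 21·8² = 5294.
c = 2t² / 5294 = 2·380² / 5294 = 54.5523.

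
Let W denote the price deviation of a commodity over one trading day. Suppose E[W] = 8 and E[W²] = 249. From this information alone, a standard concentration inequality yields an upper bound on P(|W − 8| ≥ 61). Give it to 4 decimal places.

0.0497

The first two moments determine the variance, so Chebyshev's inequality is the sharpest standard bound available.
Var(W) = E[W²] − (E[W])² = 249 − 64 = 185.
Chebyshev's inequality: P(|W − μ| ≥ t) ≤ Var(W)/t² = 185/3721 = 0.0497.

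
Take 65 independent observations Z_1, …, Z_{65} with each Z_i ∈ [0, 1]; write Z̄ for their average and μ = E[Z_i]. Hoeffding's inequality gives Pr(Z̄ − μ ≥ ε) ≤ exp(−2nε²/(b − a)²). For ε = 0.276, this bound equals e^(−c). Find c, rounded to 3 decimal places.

9.903

c = 2nε²/(b − a)² = 2·65·0.276² / 1² = 9.9029.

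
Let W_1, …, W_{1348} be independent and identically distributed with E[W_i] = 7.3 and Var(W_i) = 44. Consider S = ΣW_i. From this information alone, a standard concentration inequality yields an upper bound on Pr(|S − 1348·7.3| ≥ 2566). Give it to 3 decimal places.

With mean and variance of each term known, Chebyshev's inequality bounds the deviation of the sum (or sample mean).
Var(S) = n·Var(W_i) = 1348·44 = 59312.
Chebyshev: Pr(|S − 1348·7.3| ≥ 2566) ≤ Var(S)/2566² = 59312/6584356 = 0.0090.

0.009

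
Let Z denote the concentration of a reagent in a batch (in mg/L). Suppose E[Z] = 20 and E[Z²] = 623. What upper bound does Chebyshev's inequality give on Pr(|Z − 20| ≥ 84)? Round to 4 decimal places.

Var(Z) = E[Z²] − (E[Z])² = 623 − 400 = 223.
Chebyshev's inequality: Pr(|Z − μ| ≥ t) ≤ Var(Z)/t² = 223/7056 = 0.0316.

0.0316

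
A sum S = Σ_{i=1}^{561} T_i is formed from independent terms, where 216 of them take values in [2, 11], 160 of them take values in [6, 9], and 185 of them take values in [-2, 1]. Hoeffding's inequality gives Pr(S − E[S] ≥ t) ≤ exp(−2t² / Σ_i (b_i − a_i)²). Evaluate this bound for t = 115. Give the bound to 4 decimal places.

Σ(b_i − a_i)² = 216·9² + 160·3² + 185·3² = 20601.
Exponent = 2·115² / 20601 = 1.28392.
Bound = exp(−1.28392) = 0.27695.

0.2770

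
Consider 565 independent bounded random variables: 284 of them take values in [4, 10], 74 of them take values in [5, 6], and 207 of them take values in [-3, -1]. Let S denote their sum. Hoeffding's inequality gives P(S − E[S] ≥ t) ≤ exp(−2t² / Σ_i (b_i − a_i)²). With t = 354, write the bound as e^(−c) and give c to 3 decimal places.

Σ(b_i − a_i)² = 284·6² + 74·1² + 207·2² = 11126.
c = 2t² / 11126 = 2·354² / 11126 = 22.5267.

22.527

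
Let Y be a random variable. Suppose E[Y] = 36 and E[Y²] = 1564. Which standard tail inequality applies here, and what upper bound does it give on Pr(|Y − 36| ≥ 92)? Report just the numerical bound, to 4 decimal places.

The first two moments determine the variance, so Chebyshev's inequality is the sharpest standard bound available.
Var(Y) = E[Y²] − (E[Y])² = 1564 − 1296 = 268.
Chebyshev's inequality: Pr(|Y − μ| ≥ t) ≤ Var(Y)/t² = 268/8464 = 0.0317.

0.0317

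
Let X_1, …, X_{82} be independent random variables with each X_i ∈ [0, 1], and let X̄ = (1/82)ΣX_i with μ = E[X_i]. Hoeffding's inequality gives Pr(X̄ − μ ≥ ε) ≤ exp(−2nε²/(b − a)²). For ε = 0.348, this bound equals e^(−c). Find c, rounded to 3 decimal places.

19.861

c = 2nε²/(b − a)² = 2·82·0.348² / 1² = 19.8611.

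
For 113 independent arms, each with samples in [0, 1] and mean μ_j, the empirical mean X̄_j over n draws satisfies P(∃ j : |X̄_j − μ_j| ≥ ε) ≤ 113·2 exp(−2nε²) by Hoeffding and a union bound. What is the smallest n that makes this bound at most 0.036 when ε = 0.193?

118

Need 2·113·exp(−2nε²) ≤ 0.036, i.e. exp(−2nε²) ≤ 0.036/226.
So 2nε² ≥ ln(226/0.036) = 8.744771.
Hence n ≥ 8.744771/(2·0.193²) = 117.383.
The smallest integer n is 118.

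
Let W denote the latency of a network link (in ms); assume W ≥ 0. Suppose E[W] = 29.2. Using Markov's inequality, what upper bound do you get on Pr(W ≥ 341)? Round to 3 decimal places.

0.086

Markov's inequality: for a non-negative random variable, Pr(W ≥ a) ≤ E[W]/a.
Here E[W] = 29.2 and a = 341, so the bound is 29.2/341 = 0.0856.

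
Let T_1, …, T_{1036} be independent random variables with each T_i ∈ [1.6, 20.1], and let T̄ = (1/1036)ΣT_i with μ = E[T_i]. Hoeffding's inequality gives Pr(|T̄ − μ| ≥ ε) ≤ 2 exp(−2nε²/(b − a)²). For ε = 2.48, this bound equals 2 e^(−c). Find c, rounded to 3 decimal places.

c = 2nε²/(b − a)² = 2·1036·2.48² / 18.5² = 37.2349.

37.235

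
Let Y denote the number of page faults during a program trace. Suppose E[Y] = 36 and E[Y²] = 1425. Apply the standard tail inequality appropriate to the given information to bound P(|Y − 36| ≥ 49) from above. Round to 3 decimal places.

0.054

The first two moments determine the variance, so Chebyshev's inequality is the sharpest standard bound available.
Var(Y) = E[Y²] − (E[Y])² = 1425 − 1296 = 129.
Chebyshev's inequality: P(|Y − μ| ≥ t) ≤ Var(Y)/t² = 129/2401 = 0.0537.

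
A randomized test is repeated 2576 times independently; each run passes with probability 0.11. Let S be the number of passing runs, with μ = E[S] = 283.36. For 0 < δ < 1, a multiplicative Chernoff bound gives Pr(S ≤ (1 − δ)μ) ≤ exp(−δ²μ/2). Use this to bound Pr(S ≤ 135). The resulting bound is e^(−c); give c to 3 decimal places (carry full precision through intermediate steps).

Write 135 = (1 − δ)μ, so δ = 1 − 135/283.36 = 0.5235743…
Then the exponent is δ²μ/2 = (μ − 135)²/(2μ) = 38.838738.

38.839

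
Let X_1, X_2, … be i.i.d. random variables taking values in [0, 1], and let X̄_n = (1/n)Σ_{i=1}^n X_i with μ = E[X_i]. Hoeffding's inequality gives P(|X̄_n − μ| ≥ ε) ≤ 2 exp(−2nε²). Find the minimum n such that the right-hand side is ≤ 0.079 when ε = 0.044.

Require 2·exp(−2nε²) ≤ 0.079, i.e. 2nε² ≥ ln(2/0.079) = 3.231455.
So n ≥ 3.231455 / (2·0.044²) = 834.570.
The smallest integer n is 835.

835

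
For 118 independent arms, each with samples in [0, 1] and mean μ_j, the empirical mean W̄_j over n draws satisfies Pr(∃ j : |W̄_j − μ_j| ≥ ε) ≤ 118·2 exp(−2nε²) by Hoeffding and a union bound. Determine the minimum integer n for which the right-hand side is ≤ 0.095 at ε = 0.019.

10828

Need 2·118·exp(−2nε²) ≤ 0.095, i.e. exp(−2nε²) ≤ 0.095/236.
So 2nε² ≥ ln(236/0.095) = 7.817710.
Hence n ≥ 7.817710/(2·0.019²) = 10827.853.
The smallest integer n is 10828.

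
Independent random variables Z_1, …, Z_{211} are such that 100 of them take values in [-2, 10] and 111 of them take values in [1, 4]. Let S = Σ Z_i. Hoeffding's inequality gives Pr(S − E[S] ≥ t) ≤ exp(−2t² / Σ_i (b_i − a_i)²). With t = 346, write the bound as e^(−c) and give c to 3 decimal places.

15.549

Σ(b_i − a_i)² = 100·12² + 111·3² = 15399.
c = 2t² / 15399 = 2·346² / 15399 = 15.5485.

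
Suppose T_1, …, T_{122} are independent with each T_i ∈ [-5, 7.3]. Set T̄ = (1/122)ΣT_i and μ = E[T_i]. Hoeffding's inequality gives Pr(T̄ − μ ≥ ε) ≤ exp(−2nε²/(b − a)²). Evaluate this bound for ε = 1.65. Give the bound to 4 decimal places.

0.0124

Exponent: 2nε²/(b − a)² = 2·122·1.65² / 12.3² = 4.39084.
Bound = exp(−4.39084) = 0.01239.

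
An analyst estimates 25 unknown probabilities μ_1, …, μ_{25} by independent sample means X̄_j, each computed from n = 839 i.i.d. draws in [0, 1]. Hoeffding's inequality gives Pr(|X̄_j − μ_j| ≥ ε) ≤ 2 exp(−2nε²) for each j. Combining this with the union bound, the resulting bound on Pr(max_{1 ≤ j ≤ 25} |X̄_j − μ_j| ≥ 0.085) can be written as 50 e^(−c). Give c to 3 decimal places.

12.124

Union bound over the 25 events: Pr(max_{1 ≤ j ≤ 25} |X̄_j − μ_j| ≥ 0.085) ≤ 25·2·exp(−2nε²) = 50 exp(−2·839·0.085²).
So c = 2·839·0.085² = 12.1235.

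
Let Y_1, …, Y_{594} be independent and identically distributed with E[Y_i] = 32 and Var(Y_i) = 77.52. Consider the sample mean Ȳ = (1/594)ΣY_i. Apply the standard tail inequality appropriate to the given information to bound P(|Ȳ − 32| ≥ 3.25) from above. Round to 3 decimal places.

With mean and variance of each term known, Chebyshev's inequality bounds the deviation of the sum (or sample mean).
Var(Ȳ) = Var(Y_i)/n = 77.52/594 = 0.13051.
Chebyshev: P(|Ȳ − 32| ≥ 3.25) ≤ Var(Ȳ)/(3.25)² = 77.52/(594·3.25²) = 0.0124.

0.012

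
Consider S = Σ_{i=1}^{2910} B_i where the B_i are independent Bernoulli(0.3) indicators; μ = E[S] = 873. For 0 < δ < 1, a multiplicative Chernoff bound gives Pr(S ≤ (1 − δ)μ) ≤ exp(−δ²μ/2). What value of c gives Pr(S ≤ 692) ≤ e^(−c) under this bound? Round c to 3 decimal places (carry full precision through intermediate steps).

Write 692 = (1 − δ)μ, so δ = 1 − 692/873 = 0.207331…
Then the exponent is δ²μ/2 = (μ − 692)²/(2μ) = 18.763459.

18.763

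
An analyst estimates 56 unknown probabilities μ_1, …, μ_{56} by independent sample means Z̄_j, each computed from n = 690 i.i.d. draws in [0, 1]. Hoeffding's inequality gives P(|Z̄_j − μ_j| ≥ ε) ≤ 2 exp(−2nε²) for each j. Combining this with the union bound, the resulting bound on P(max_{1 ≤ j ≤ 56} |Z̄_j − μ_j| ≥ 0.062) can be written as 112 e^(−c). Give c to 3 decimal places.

5.305

Union bound over the 56 events: P(max_{1 ≤ j ≤ 56} |Z̄_j − μ_j| ≥ 0.062) ≤ 56·2·exp(−2nε²) = 112 exp(−2·690·0.062²).
So c = 2·690·0.062² = 5.3047.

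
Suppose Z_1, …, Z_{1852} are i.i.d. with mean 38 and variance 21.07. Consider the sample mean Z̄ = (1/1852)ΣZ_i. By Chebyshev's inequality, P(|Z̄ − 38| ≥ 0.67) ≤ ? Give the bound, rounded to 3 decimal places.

Var(Z̄) = Var(Z_i)/n = 21.07/1852 = 0.011377.
Chebyshev: P(|Z̄ − 38| ≥ 0.67) ≤ Var(Z̄)/(0.67)² = 21.07/(1852·0.67²) = 0.0253.

0.025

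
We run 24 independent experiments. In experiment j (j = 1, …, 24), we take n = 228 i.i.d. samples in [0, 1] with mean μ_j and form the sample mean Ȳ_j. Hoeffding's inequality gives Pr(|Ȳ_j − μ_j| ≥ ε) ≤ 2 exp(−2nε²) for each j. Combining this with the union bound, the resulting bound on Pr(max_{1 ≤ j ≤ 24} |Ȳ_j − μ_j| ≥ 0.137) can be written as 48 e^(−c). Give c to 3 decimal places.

Union bound over the 24 events: Pr(max_{1 ≤ j ≤ 24} |Ȳ_j − μ_j| ≥ 0.137) ≤ 24·2·exp(−2nε²) = 48 exp(−2·228·0.137²).
So c = 2·228·0.137² = 8.5587.

8.559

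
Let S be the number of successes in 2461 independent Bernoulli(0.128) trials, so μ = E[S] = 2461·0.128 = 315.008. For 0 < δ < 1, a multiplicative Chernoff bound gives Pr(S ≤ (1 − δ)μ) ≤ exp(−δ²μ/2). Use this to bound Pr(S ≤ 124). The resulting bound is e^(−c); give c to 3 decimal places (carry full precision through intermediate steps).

57.910

Write 124 = (1 − δ)μ, so δ = 1 − 124/315.008 = 0.6063592…
Then the exponent is δ²μ/2 = (μ − 124)²/(2μ) = 57.909729.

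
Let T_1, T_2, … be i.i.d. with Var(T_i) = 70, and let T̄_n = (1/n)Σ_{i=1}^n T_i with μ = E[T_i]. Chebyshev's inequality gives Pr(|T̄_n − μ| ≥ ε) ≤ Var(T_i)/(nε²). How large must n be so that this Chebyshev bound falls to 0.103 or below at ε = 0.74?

1242

Require 70/(n·0.74²) ≤ 0.103, i.e. n ≥ 70/(0.103·0.74²) = 1241.073.
The smallest integer n is 1242.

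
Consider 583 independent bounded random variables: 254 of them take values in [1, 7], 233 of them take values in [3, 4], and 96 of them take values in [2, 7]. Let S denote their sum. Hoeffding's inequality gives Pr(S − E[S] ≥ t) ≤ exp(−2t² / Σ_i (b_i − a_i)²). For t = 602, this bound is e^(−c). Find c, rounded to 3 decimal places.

Σ(b_i − a_i)² = 254·6² + 233·1² + 96·5² = 11777.
c = 2t² / 11777 = 2·602² / 11777 = 61.5444.

61.544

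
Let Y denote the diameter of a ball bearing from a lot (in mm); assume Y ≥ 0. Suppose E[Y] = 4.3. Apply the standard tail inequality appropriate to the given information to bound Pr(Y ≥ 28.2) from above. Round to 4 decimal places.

Only the mean of a non-negative variable is known, so Markov's inequality is the applicable tail bound.
Markov's inequality: for a non-negative random variable, Pr(Y ≥ a) ≤ E[Y]/a.
Here E[Y] = 4.3 and a = 28.2, so the bound is 4.3/28.2 = 0.1525.

0.1525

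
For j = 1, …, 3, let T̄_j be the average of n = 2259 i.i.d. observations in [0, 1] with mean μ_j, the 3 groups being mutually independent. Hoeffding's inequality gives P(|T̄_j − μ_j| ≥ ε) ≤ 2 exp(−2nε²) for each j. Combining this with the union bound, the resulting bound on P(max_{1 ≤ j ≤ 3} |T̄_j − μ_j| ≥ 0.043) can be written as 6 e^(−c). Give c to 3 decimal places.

Union bound over the 3 events: P(max_{1 ≤ j ≤ 3} |T̄_j − μ_j| ≥ 0.043) ≤ 3·2·exp(−2nε²) = 6 exp(−2·2259·0.043²).
So c = 2·2259·0.043² = 8.3538.

8.354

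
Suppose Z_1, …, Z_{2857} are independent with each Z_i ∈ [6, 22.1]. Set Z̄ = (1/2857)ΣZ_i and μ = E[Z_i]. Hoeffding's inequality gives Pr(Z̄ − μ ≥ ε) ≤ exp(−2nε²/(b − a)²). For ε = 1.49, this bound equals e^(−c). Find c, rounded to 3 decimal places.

48.940

c = 2nε²/(b − a)² = 2·2857·1.49² / 16.1² = 48.9397.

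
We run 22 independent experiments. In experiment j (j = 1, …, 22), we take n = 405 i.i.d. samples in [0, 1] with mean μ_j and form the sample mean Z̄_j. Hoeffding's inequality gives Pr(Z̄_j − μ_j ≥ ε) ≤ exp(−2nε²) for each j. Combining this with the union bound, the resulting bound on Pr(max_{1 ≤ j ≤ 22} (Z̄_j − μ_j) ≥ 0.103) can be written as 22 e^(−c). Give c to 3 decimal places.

Union bound over the 22 events: Pr(max_{1 ≤ j ≤ 22} (Z̄_j − μ_j) ≥ 0.103) ≤ 22·exp(−2nε²) = 22 exp(−2·405·0.103²).
So c = 2·405·0.103² = 8.5933.

8.593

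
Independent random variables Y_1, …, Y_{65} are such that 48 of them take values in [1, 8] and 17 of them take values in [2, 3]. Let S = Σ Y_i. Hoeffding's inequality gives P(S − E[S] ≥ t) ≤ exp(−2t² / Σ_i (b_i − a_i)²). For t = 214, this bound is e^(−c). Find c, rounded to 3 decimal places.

Σ(b_i − a_i)² = 48·7² + 17·1² = 2369.
c = 2t² / 2369 = 2·214² / 2369 = 38.6627.

38.663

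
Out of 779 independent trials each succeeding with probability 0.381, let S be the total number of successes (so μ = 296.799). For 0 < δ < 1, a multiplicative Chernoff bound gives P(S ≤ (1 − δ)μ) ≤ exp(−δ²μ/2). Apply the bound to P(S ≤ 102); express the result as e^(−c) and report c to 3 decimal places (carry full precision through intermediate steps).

63.927

Write 102 = (1 − δ)μ, so δ = 1 − 102/296.799 = 0.6563331…
Then the exponent is δ²μ/2 = (μ − 102)²/(2μ) = 63.926513.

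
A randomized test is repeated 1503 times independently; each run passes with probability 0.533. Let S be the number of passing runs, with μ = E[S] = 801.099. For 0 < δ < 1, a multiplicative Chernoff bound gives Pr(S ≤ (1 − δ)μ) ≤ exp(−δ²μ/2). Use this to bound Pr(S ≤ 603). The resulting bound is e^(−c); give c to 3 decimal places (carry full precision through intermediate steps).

Write 603 = (1 − δ)μ, so δ = 1 − 603/801.099 = 0.247284…
Then the exponent is δ²μ/2 = (μ − 603)²/(2μ) = 24.493361.

24.493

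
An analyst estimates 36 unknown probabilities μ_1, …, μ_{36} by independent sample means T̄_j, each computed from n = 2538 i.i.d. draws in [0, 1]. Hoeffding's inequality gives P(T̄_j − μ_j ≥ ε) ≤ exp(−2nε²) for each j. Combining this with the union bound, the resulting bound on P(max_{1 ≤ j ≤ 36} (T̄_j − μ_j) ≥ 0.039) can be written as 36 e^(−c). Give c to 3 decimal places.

7.721

Union bound over the 36 events: P(max_{1 ≤ j ≤ 36} (T̄_j − μ_j) ≥ 0.039) ≤ 36·exp(−2nε²) = 36 exp(−2·2538·0.039²).
So c = 2·2538·0.039² = 7.7206.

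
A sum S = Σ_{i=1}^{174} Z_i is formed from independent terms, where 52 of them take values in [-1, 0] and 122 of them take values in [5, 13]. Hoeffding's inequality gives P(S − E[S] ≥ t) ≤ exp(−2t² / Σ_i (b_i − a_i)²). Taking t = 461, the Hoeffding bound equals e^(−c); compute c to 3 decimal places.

54.077

Σ(b_i − a_i)² = 52·1² + 122·8² = 7860.
c = 2t² / 7860 = 2·461² / 7860 = 54.0766.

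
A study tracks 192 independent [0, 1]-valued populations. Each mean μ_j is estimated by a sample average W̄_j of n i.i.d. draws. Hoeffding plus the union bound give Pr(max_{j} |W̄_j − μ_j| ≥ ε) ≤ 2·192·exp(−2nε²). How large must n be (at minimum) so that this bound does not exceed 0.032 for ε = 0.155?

196

Need 2·192·exp(−2nε²) ≤ 0.032, i.e. exp(−2nε²) ≤ 0.032/384.
So 2nε² ≥ ln(384/0.032) = 9.392662.
Hence n ≥ 9.392662/(2·0.155²) = 195.477.
The smallest integer n is 196.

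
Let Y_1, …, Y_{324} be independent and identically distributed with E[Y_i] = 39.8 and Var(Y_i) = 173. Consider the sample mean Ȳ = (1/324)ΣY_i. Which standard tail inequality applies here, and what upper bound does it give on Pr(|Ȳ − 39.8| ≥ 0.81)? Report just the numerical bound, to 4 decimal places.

0.8138

With mean and variance of each term known, Chebyshev's inequality bounds the deviation of the sum (or sample mean).
Var(Ȳ) = Var(Y_i)/n = 173/324 = 0.53395.
Chebyshev: Pr(|Ȳ − 39.8| ≥ 0.81) ≤ Var(Ȳ)/(0.81)² = 173/(324·0.81²) = 0.8138.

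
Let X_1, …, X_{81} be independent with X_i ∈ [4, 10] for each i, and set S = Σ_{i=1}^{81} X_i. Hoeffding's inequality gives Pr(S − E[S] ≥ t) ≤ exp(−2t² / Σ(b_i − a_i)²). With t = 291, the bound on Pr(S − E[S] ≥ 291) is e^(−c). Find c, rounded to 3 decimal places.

58.080

Σ(b_i − a_i)² = 81·(6)² = 2916.
c = 2t²/2916 = 2·291²/2916 = 58.0802.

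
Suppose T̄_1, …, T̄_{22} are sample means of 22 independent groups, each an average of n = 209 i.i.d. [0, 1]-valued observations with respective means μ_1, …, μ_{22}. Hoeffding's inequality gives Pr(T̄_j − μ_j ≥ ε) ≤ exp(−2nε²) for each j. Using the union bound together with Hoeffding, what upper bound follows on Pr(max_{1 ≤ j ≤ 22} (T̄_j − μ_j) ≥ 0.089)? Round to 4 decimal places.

0.8026

Per-experiment Hoeffding bound: exp(−2·209·0.089²) = exp(−3.31098) = 0.03648.
Union bound over 22 events: 22·0.03648 = 0.80257.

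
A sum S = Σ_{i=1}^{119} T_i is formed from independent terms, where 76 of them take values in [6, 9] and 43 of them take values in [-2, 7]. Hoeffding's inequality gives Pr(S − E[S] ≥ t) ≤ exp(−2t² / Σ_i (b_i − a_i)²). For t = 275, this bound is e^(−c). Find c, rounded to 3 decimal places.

Σ(b_i − a_i)² = 76·3² + 43·9² = 4167.
c = 2t² / 4167 = 2·275² / 4167 = 36.2971.

36.297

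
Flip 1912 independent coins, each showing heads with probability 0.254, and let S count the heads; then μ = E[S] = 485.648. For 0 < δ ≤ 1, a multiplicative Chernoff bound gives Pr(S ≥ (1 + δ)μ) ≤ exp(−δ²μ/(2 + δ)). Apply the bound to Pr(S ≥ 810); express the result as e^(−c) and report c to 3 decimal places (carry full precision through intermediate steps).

Write 810 = (1 + δ)μ, so δ = 810/485.648 − 1 = 0.6678747…
Then the exponent is δ²μ/(2 + δ) = (810 − μ)² / (μ·(2 + δ)) = 81.198149.

81.198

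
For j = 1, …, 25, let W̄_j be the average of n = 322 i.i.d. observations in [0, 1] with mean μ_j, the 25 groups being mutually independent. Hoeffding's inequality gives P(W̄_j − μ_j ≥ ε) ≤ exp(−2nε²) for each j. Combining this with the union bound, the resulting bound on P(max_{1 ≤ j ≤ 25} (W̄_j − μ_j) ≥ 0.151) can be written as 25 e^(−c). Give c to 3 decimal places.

Union bound over the 25 events: P(max_{1 ≤ j ≤ 25} (W̄_j − μ_j) ≥ 0.151) ≤ 25·exp(−2nε²) = 25 exp(−2·322·0.151²).
So c = 2·322·0.151² = 14.6838.

14.684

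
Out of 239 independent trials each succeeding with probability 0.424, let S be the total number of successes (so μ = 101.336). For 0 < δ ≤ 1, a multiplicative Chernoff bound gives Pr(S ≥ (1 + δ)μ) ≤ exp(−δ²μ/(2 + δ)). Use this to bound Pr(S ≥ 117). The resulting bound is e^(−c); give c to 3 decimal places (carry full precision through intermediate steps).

Write 117 = (1 + δ)μ, so δ = 117/101.336 − 1 = 0.1545749…
Then the exponent is δ²μ/(2 + δ) = (117 − μ)² / (μ·(2 + δ)) = 1.123777.

1.124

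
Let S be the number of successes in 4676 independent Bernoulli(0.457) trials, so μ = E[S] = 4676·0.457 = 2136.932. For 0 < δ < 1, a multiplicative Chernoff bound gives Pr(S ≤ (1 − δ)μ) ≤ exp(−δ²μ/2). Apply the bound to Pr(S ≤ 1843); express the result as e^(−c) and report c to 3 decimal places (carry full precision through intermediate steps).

20.215

Write 1843 = (1 − δ)μ, so δ = 1 − 1843/2136.932 = 0.1375486…
Then the exponent is δ²μ/2 = (μ − 1843)²/(2μ) = 20.214967.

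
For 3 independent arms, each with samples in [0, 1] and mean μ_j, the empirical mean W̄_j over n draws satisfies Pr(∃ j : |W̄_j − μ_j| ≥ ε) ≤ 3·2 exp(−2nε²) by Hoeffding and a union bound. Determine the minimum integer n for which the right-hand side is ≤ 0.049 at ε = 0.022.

Need 2·3·exp(−2nε²) ≤ 0.049, i.e. exp(−2nε²) ≤ 0.049/6.
So 2nε² ≥ ln(6/0.049) = 4.807694.
Hence n ≥ 4.807694/(2·0.022²) = 4966.626.
The smallest integer n is 4967.

4967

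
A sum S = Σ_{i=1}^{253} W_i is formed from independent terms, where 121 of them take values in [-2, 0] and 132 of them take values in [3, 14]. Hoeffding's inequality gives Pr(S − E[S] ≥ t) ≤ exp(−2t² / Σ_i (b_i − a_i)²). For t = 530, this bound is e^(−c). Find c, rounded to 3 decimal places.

34.140

Σ(b_i − a_i)² = 121·2² + 132·11² = 16456.
c = 2t² / 16456 = 2·530² / 16456 = 34.1395.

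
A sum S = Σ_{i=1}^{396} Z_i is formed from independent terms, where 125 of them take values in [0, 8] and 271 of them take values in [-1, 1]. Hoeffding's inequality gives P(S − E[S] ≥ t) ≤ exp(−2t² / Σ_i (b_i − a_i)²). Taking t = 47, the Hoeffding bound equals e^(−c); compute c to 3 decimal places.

0.486

Σ(b_i − a_i)² = 125·8² + 271·2² = 9084.
c = 2t² / 9084 = 2·47² / 9084 = 0.4863.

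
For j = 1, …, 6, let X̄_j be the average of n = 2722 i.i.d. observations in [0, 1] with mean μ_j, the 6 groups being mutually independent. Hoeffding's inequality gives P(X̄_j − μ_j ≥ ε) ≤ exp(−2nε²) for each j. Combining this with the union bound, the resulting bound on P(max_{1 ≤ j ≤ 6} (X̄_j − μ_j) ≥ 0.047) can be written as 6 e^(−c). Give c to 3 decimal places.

Union bound over the 6 events: P(max_{1 ≤ j ≤ 6} (X̄_j − μ_j) ≥ 0.047) ≤ 6·exp(−2nε²) = 6 exp(−2·2722·0.047²).
So c = 2·2722·0.047² = 12.0258.

12.026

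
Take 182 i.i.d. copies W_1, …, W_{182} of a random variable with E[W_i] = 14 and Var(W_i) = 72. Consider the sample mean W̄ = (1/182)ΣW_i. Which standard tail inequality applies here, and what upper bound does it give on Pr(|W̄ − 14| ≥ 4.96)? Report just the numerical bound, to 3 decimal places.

With mean and variance of each term known, Chebyshev's inequality bounds the deviation of the sum (or sample mean).
Var(W̄) = Var(W_i)/n = 72/182 = 0.3956.
Chebyshev: Pr(|W̄ − 14| ≥ 4.96) ≤ Var(W̄)/(4.96)² = 72/(182·4.96²) = 0.0161.

0.016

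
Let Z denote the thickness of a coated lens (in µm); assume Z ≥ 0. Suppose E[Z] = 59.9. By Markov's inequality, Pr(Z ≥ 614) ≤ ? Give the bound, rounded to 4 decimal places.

Markov's inequality: for a non-negative random variable, Pr(Z ≥ a) ≤ E[Z]/a.
Here E[Z] = 59.9 and a = 614, so the bound is 59.9/614 = 0.0976.

0.0976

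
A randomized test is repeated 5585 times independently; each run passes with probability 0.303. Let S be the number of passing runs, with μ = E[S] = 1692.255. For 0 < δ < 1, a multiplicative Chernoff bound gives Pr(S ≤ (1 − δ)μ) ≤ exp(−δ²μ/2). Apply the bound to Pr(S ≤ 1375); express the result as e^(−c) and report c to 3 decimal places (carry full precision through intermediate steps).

29.739

Write 1375 = (1 − δ)μ, so δ = 1 − 1375/1692.255 = 0.1874747…
Then the exponent is δ²μ/2 = (μ − 1375)²/(2μ) = 29.738643.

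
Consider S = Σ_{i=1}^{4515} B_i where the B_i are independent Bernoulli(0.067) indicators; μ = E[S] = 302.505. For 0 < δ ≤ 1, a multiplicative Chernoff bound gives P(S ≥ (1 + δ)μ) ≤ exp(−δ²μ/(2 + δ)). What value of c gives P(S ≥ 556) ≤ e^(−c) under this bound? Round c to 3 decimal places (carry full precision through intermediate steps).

74.851

Write 556 = (1 + δ)μ, so δ = 556/302.505 − 1 = 0.8379861…
Then the exponent is δ²μ/(2 + δ) = (556 − μ)² / (μ·(2 + δ)) = 74.850717.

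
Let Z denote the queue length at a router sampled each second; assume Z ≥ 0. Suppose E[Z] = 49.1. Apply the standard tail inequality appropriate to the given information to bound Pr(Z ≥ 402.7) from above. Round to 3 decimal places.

0.122

Only the mean of a non-negative variable is known, so Markov's inequality is the applicable tail bound.
Markov's inequality: for a non-negative random variable, Pr(Z ≥ a) ≤ E[Z]/a.
Here E[Z] = 49.1 and a = 402.7, so the bound is 49.1/402.7 = 0.1219.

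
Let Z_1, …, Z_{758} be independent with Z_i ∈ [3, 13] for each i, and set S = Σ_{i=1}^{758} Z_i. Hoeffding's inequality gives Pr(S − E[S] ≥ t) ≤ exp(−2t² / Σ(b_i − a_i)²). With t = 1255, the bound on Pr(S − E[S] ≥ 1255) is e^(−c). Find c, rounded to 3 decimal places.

41.557

Σ(b_i − a_i)² = 758·(10)² = 75800.
c = 2t²/75800 = 2·1255²/75800 = 41.5574.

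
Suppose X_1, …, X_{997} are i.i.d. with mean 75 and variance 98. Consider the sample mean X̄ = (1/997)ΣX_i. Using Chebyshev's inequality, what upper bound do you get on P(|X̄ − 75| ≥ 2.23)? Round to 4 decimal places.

0.0198

Var(X̄) = Var(X_i)/n = 98/997 = 0.098295.
Chebyshev: P(|X̄ − 75| ≥ 2.23) ≤ Var(X̄)/(2.23)² = 98/(997·2.23²) = 0.0198.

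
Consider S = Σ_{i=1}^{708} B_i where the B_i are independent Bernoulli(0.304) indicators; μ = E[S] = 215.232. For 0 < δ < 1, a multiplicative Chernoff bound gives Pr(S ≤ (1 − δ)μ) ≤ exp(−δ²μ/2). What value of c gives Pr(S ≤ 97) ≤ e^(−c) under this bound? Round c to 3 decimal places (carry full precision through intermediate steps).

Write 97 = (1 − δ)μ, so δ = 1 − 97/215.232 = 0.5493235…
Then the exponent is δ²μ/2 = (μ − 97)²/(2μ) = 32.473809.

32.474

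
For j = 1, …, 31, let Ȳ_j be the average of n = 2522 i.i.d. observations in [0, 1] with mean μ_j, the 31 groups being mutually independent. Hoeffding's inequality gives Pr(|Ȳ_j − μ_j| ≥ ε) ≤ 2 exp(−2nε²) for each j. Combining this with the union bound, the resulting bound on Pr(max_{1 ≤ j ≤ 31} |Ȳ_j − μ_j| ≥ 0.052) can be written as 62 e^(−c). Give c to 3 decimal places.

13.639

Union bound over the 31 events: Pr(max_{1 ≤ j ≤ 31} |Ȳ_j − μ_j| ≥ 0.052) ≤ 31·2·exp(−2nε²) = 62 exp(−2·2522·0.052²).
So c = 2·2522·0.052² = 13.6390.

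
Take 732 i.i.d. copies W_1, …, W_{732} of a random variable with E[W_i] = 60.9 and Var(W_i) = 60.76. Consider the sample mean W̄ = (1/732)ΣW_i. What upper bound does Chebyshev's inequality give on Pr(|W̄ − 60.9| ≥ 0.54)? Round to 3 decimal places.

0.285

Var(W̄) = Var(W_i)/n = 60.76/732 = 0.083005.
Chebyshev: Pr(|W̄ − 60.9| ≥ 0.54) ≤ Var(W̄)/(0.54)² = 60.76/(732·0.54²) = 0.2847.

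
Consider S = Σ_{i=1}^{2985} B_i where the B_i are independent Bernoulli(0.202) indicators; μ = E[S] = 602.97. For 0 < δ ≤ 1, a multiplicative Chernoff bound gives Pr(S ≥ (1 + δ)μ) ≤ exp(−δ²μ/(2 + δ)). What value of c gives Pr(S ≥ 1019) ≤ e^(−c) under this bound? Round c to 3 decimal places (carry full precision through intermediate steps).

Write 1019 = (1 + δ)μ, so δ = 1019/602.97 − 1 = 0.689968…
Then the exponent is δ²μ/(2 + δ) = (1019 − μ)² / (μ·(2 + δ)) = 106.710334.

106.710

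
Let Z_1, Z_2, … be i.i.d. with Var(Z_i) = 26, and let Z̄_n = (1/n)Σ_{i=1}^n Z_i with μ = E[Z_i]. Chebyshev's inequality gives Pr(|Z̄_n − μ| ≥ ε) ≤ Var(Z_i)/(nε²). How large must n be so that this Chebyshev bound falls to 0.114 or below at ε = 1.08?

196

Require 26/(n·1.08²) ≤ 0.114, i.e. n ≥ 26/(0.114·1.08²) = 195.533.
The smallest integer n is 196.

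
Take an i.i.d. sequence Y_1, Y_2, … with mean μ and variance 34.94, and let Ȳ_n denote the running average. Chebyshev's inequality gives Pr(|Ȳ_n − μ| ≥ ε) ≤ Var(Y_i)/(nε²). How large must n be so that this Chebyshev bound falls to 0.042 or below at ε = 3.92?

Require 34.94/(n·3.92²) ≤ 0.042, i.e. n ≥ 34.94/(0.042·3.92²) = 54.138.
The smallest integer n is 55.

55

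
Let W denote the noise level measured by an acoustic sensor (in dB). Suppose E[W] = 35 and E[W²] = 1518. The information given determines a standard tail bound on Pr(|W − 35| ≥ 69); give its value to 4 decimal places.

0.0615

The first two moments determine the variance, so Chebyshev's inequality is the sharpest standard bound available.
Var(W) = E[W²] − (E[W])² = 1518 − 1225 = 293.
Chebyshev's inequality: Pr(|W − μ| ≥ t) ≤ Var(W)/t² = 293/4761 = 0.0615.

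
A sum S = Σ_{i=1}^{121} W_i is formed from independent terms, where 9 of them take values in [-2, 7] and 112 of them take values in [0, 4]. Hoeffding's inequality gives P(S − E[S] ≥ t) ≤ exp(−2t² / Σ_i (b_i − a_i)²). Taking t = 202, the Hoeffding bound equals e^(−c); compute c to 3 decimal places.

Σ(b_i − a_i)² = 9·9² + 112·4² = 2521.
c = 2t² / 2521 = 2·202² / 2521 = 32.3713.

32.371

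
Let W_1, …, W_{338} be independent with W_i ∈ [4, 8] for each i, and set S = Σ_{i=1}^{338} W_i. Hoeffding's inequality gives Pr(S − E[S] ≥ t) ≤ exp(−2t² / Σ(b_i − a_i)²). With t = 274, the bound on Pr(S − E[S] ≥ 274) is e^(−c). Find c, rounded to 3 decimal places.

Σ(b_i − a_i)² = 338·(4)² = 5408.
c = 2t²/5408 = 2·274²/5408 = 27.7648.

27.765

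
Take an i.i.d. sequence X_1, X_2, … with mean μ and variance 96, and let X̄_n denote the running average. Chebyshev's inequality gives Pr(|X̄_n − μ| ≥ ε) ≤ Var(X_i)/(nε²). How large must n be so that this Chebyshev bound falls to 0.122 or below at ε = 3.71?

Require 96/(n·3.71²) ≤ 0.122, i.e. n ≥ 96/(0.122·3.71²) = 57.169.
The smallest integer n is 58.

58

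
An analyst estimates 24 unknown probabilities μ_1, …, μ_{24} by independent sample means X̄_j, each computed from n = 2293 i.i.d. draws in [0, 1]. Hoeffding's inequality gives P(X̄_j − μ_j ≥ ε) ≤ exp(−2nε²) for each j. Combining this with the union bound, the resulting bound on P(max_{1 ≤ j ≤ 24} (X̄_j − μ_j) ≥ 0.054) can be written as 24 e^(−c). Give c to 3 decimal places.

13.373

Union bound over the 24 events: P(max_{1 ≤ j ≤ 24} (X̄_j − μ_j) ≥ 0.054) ≤ 24·exp(−2nε²) = 24 exp(−2·2293·0.054²).
So c = 2·2293·0.054² = 13.3728.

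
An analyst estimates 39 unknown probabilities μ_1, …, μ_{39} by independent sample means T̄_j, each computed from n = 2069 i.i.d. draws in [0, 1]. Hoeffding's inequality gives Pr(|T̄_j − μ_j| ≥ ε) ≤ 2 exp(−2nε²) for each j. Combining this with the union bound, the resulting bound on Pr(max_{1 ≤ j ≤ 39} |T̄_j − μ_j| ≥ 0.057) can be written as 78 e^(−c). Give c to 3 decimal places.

13.444

Union bound over the 39 events: Pr(max_{1 ≤ j ≤ 39} |T̄_j − μ_j| ≥ 0.057) ≤ 39·2·exp(−2nε²) = 78 exp(−2·2069·0.057²).
So c = 2·2069·0.057² = 13.4444.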